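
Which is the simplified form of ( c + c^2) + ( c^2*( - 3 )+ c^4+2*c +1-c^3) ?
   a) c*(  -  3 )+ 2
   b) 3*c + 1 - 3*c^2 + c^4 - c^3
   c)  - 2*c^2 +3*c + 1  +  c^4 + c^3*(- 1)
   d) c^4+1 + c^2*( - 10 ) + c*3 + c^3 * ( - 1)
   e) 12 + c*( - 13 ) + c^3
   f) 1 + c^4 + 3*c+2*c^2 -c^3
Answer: c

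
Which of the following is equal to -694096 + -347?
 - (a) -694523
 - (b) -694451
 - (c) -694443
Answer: c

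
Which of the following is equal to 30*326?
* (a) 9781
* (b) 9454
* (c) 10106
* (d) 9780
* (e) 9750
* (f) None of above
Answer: d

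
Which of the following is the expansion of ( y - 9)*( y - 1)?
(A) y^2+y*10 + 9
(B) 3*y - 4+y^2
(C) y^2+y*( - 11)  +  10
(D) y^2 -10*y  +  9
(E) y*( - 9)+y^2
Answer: D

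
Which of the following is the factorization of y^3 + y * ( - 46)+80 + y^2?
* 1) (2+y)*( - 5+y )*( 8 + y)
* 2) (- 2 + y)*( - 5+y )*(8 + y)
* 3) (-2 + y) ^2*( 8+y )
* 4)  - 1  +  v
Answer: 2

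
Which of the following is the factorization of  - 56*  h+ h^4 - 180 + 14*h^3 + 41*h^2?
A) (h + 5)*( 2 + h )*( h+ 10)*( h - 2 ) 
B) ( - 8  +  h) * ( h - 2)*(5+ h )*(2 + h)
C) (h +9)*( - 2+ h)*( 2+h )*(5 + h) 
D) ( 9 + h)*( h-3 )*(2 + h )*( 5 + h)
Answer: C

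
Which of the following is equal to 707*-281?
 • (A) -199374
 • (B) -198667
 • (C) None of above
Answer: B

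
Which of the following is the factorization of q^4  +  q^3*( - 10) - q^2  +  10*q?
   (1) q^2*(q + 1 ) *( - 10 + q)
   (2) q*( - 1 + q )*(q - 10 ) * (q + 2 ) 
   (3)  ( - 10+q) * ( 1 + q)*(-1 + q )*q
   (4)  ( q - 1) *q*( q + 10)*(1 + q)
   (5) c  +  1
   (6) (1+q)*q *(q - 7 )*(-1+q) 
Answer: 3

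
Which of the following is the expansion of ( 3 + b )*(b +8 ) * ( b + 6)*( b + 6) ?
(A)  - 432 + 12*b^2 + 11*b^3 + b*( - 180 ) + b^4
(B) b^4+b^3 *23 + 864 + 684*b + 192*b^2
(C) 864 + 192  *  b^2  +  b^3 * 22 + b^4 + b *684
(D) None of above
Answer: B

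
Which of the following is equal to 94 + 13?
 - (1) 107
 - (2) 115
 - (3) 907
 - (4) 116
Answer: 1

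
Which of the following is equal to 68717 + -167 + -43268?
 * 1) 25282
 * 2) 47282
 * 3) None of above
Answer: 1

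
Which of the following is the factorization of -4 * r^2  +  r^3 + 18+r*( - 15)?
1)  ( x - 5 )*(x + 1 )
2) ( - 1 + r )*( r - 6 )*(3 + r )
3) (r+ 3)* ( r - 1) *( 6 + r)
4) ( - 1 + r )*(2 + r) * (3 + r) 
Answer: 2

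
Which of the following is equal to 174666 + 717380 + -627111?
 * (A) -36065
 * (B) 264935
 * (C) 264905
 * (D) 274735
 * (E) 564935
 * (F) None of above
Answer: B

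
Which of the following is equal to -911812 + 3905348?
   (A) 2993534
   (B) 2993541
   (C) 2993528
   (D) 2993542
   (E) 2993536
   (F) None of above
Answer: E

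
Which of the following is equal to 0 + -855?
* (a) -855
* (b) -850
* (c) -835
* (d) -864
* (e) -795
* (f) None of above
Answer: a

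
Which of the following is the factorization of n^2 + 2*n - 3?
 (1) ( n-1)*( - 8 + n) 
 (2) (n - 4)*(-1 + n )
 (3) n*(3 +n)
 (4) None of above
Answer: 4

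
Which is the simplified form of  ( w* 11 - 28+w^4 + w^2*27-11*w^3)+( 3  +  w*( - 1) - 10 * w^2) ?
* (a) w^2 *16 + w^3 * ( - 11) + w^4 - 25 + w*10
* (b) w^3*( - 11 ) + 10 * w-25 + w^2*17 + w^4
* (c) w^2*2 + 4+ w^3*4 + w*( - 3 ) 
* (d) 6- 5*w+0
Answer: b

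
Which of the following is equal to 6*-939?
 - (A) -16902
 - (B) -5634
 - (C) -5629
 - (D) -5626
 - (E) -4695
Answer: B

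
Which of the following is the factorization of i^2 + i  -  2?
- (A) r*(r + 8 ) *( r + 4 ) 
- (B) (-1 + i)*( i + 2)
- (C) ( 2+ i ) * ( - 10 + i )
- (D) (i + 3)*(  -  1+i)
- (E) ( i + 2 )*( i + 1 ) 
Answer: B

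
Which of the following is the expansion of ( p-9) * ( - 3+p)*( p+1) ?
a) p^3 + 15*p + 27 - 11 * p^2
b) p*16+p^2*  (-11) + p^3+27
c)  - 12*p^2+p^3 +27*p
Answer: a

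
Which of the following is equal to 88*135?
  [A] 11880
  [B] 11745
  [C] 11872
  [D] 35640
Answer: A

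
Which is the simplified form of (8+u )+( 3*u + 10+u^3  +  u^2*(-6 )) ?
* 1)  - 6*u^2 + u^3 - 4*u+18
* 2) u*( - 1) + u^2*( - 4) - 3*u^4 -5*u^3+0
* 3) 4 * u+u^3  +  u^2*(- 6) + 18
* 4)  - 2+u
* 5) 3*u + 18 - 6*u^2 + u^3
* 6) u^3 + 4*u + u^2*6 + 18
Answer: 3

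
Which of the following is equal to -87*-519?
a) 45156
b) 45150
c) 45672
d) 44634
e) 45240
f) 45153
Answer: f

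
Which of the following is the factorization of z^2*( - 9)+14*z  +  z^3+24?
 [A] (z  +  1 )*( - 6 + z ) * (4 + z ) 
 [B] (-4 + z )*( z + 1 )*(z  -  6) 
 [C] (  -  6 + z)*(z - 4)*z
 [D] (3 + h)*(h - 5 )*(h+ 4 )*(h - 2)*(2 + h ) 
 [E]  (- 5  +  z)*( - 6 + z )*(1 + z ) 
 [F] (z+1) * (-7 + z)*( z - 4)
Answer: B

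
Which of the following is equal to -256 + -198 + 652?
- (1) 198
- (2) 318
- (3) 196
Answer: 1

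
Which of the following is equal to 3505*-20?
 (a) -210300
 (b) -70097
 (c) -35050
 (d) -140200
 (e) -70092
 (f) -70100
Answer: f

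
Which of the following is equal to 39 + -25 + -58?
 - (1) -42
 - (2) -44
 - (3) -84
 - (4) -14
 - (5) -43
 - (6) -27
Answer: 2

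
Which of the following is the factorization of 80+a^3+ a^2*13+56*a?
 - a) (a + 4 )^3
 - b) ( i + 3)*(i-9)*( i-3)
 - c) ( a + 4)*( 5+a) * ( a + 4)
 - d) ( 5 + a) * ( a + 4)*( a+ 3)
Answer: c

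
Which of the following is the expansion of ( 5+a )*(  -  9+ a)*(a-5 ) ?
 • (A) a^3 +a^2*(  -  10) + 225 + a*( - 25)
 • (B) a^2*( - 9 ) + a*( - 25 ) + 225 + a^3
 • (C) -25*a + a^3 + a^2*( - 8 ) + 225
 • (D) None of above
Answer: B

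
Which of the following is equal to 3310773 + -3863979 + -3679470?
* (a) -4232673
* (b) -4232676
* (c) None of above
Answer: b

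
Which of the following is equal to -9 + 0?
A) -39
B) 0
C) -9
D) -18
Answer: C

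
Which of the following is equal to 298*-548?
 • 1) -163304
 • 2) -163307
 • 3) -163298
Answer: 1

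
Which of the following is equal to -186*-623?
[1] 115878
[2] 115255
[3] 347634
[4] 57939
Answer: 1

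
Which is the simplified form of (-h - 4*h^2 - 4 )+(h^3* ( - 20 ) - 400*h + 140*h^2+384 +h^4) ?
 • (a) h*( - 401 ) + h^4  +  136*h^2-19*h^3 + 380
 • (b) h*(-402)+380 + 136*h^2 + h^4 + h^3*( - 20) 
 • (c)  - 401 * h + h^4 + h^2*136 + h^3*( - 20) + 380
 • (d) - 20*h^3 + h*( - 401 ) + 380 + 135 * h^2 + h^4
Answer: c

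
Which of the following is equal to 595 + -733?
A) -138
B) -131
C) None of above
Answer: A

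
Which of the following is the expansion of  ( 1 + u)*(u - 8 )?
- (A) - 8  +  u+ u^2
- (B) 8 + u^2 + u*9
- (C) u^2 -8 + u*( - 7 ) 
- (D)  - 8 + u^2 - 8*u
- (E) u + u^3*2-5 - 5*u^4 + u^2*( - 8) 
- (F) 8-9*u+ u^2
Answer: C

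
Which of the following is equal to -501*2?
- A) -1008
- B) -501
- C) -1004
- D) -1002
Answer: D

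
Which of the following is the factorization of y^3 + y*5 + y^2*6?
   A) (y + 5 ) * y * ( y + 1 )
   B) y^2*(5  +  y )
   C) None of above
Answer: A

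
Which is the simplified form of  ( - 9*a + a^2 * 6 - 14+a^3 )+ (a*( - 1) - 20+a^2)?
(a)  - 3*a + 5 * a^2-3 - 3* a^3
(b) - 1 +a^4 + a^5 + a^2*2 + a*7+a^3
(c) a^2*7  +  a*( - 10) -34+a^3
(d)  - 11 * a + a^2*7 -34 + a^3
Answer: c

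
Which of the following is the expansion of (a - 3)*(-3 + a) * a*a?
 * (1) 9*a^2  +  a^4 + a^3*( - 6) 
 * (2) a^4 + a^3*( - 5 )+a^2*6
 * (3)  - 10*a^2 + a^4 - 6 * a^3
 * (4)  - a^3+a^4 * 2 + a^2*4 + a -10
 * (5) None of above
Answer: 1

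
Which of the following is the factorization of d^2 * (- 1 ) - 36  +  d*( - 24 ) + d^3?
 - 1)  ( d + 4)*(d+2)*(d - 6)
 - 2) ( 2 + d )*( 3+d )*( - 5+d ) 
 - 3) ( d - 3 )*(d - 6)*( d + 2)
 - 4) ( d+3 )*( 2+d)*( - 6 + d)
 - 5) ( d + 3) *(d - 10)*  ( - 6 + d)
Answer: 4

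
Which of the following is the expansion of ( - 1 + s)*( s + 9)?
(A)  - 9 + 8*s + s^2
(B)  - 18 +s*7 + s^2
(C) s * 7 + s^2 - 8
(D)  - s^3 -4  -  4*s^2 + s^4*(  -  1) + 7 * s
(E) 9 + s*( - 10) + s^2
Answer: A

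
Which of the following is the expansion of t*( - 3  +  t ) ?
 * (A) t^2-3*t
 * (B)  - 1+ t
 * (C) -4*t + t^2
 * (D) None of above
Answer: A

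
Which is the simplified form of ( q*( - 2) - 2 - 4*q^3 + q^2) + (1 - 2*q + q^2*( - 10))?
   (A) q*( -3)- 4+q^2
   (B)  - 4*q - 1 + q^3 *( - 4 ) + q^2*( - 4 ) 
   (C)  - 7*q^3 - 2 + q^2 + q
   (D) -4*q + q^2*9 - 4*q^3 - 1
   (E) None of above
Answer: E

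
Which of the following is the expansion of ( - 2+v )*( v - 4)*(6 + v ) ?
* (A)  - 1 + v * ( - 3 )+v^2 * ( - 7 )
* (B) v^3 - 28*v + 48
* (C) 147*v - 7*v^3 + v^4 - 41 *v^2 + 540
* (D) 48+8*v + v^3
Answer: B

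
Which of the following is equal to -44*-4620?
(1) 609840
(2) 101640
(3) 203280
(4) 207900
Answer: 3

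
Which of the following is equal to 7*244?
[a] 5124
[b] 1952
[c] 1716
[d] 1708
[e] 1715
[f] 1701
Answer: d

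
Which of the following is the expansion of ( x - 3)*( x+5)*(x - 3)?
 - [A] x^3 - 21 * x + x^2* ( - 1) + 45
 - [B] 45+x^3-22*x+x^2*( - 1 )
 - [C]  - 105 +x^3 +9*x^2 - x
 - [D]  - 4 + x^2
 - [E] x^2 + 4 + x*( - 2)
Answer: A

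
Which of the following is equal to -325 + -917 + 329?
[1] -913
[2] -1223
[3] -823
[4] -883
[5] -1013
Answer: 1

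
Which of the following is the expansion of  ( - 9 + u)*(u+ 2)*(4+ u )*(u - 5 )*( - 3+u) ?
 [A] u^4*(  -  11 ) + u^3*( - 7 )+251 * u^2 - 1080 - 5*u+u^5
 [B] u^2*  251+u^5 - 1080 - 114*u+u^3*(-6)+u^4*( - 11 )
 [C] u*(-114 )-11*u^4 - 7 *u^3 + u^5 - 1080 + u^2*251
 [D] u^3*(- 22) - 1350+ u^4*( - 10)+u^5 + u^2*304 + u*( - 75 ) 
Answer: C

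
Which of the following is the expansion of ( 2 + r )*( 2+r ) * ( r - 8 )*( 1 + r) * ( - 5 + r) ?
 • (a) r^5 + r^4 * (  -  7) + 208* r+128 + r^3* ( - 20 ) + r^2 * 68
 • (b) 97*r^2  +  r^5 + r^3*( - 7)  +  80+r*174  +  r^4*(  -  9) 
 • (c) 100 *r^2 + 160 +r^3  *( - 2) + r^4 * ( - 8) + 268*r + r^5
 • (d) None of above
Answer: d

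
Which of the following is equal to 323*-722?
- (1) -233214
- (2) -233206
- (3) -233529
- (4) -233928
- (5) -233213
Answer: 2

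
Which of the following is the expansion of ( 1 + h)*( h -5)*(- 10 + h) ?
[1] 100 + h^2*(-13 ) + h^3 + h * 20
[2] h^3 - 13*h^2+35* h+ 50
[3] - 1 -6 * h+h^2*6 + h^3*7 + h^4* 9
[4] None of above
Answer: 4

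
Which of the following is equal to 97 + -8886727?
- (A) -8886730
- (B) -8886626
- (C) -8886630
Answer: C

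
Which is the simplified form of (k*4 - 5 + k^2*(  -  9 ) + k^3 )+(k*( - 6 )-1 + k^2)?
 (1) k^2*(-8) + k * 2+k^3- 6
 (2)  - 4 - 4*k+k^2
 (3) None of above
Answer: 3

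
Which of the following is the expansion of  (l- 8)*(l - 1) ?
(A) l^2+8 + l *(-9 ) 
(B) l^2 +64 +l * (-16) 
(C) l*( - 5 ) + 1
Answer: A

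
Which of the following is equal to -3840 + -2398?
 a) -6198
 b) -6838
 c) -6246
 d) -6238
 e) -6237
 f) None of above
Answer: d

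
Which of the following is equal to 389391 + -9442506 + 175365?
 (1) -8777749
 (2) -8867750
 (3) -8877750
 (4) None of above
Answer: 3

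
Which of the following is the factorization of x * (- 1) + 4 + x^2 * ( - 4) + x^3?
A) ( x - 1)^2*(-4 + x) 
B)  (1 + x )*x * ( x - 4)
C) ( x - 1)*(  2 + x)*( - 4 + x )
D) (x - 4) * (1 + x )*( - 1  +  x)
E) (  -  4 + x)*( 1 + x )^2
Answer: D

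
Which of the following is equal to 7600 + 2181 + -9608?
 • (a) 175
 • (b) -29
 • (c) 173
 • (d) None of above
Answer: c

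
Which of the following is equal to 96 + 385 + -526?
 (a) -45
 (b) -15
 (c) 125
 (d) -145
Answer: a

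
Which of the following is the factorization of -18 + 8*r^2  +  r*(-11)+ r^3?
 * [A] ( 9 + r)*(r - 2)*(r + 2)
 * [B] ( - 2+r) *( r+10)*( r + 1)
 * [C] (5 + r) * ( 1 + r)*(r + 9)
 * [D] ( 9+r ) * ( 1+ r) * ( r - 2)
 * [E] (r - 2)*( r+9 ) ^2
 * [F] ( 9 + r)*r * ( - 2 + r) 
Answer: D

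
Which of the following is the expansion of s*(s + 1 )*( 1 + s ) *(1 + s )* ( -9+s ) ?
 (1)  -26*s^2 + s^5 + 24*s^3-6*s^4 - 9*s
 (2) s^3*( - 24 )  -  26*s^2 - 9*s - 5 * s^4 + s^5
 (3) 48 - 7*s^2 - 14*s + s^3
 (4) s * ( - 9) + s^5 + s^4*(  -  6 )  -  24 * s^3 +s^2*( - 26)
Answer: 4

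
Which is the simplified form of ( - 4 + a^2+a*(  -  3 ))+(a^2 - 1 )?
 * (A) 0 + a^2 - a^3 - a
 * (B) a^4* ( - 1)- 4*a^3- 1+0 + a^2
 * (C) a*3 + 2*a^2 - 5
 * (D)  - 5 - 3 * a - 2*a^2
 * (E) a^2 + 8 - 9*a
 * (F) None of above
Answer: F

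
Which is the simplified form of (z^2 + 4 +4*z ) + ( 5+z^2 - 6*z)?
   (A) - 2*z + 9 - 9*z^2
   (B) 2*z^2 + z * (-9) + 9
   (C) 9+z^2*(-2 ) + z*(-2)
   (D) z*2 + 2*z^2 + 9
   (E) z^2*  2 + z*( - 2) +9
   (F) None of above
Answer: E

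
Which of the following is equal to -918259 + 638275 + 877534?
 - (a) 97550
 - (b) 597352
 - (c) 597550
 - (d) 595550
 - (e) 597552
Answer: c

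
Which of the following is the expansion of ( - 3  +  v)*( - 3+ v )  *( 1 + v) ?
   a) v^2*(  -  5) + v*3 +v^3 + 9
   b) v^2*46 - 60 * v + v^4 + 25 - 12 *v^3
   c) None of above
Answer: a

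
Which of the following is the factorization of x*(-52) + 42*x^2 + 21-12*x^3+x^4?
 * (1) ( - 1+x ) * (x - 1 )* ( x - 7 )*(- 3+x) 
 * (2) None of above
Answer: 1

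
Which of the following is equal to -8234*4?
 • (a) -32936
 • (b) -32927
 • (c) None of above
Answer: a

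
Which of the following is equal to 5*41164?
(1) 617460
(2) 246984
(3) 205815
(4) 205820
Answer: 4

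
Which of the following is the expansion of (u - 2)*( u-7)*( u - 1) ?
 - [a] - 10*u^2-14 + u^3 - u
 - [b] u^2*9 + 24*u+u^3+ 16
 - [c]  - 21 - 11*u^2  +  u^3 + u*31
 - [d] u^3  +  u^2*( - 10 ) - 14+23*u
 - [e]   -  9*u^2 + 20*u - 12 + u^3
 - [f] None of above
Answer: d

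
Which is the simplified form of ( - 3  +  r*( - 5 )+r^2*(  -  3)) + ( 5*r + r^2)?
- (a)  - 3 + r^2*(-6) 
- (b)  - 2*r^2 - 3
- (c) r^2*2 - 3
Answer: b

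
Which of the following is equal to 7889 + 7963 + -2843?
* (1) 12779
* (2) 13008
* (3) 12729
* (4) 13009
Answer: 4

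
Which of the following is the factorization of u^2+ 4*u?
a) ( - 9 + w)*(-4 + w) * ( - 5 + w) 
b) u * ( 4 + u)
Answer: b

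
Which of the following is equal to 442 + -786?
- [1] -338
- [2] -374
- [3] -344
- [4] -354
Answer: 3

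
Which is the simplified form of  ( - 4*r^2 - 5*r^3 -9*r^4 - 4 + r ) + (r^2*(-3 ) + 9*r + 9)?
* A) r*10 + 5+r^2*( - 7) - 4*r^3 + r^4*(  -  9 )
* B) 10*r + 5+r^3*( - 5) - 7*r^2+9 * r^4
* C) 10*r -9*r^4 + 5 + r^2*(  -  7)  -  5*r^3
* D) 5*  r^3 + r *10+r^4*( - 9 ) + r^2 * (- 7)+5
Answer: C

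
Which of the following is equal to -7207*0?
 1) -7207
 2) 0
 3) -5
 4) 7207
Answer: 2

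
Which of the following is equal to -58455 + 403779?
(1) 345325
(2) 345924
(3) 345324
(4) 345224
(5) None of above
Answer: 3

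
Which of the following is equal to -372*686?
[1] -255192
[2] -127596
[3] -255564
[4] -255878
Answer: 1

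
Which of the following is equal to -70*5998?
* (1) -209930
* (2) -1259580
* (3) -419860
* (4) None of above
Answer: 3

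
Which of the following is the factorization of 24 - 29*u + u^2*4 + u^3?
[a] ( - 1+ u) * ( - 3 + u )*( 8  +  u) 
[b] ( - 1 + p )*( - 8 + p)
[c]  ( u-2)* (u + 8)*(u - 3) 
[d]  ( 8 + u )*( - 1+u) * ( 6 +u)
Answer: a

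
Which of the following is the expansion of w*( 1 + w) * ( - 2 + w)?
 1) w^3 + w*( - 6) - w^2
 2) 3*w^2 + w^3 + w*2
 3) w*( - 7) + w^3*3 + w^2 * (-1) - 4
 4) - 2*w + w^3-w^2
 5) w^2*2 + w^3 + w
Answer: 4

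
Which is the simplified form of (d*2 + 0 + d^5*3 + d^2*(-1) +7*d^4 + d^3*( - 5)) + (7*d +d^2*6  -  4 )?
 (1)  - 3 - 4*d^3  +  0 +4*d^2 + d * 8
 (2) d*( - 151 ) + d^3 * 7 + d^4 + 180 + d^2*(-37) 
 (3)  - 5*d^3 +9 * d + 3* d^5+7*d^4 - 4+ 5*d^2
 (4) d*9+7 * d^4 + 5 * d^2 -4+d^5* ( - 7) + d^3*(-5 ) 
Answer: 3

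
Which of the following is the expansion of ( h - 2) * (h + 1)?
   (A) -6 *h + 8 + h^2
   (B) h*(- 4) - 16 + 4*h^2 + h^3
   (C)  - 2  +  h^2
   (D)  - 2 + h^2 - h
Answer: D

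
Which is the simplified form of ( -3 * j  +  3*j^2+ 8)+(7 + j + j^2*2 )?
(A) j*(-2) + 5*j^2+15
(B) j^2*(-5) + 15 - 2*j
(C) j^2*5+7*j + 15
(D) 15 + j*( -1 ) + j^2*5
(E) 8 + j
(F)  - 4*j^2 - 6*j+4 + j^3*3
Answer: A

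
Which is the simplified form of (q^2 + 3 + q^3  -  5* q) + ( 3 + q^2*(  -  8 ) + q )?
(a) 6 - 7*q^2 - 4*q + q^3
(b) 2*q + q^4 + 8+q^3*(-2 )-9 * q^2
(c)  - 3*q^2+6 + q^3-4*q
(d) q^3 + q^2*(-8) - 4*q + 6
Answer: a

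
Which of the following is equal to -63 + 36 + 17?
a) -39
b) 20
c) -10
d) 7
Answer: c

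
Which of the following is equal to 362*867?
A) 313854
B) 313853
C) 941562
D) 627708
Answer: A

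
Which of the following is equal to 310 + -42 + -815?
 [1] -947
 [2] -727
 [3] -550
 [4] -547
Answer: 4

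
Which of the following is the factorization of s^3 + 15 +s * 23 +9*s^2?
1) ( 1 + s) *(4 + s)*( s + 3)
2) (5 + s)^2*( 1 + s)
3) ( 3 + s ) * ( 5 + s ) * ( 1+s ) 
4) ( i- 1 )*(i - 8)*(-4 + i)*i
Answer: 3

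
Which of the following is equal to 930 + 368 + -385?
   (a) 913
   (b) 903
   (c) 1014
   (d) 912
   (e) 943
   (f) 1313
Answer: a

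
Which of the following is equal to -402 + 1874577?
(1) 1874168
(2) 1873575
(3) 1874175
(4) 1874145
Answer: 3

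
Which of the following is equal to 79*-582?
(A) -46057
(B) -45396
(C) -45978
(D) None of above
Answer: C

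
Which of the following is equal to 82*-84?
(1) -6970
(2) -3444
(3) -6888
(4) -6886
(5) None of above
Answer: 3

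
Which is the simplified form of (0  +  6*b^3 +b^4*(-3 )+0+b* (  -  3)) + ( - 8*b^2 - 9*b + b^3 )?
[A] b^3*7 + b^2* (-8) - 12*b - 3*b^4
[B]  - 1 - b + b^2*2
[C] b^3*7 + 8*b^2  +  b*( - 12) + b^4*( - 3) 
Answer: A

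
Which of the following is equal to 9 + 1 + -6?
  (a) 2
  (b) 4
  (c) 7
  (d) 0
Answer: b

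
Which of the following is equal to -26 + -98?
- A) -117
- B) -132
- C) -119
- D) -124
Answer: D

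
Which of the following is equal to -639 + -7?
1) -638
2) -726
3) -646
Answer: 3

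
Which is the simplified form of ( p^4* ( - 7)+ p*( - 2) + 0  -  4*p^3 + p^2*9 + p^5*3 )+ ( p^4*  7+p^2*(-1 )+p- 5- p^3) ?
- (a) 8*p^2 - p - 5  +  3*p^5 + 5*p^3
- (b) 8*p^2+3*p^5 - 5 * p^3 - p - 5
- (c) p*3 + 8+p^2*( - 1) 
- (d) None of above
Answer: b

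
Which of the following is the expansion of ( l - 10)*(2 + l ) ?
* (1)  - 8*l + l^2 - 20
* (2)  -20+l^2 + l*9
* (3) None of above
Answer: 1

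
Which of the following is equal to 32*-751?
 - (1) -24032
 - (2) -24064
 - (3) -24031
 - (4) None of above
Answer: 1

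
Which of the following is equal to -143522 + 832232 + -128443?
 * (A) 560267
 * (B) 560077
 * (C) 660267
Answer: A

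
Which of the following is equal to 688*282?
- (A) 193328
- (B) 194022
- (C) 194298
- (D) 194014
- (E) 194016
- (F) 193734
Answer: E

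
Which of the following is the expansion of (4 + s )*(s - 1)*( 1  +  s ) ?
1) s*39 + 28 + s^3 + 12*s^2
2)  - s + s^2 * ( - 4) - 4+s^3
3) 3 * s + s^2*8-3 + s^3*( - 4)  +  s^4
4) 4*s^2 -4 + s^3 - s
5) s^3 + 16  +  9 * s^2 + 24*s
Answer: 4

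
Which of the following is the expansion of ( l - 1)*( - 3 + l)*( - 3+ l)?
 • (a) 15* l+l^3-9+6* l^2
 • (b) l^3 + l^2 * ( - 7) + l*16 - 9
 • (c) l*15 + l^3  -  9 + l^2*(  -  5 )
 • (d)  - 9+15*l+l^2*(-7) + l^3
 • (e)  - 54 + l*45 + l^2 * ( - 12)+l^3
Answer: d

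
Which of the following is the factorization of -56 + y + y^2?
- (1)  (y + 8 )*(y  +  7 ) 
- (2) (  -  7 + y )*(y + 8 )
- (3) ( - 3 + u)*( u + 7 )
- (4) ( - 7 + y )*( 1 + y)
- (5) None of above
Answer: 2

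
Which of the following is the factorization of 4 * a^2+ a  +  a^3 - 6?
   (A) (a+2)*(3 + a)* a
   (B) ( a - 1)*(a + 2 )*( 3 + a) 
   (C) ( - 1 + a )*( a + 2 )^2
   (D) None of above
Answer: B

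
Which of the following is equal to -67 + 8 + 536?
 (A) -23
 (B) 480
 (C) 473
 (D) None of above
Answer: D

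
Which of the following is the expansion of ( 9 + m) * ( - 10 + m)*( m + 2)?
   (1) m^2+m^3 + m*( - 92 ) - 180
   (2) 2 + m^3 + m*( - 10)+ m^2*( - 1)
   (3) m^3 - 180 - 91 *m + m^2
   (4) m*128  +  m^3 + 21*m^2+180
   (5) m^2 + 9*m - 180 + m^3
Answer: 1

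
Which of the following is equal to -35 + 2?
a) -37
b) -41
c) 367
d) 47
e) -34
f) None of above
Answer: f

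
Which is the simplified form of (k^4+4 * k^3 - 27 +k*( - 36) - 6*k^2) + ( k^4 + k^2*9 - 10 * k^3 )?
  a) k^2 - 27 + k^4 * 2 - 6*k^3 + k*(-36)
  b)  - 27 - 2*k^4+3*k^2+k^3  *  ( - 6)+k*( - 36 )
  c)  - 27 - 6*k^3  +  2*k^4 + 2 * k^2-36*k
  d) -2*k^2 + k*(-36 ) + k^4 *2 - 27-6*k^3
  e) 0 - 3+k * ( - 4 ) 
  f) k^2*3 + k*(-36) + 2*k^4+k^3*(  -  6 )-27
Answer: f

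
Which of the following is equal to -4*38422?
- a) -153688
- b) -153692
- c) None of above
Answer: a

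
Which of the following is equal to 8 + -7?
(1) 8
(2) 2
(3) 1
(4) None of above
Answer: 3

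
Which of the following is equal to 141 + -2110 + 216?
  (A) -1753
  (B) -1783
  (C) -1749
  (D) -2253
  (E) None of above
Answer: A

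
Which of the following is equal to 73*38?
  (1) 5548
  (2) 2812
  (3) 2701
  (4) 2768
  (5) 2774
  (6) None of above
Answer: 5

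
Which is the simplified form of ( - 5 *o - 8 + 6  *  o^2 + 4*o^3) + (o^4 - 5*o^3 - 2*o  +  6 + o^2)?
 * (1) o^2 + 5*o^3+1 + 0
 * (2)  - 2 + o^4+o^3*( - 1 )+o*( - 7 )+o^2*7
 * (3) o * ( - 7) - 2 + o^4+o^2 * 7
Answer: 2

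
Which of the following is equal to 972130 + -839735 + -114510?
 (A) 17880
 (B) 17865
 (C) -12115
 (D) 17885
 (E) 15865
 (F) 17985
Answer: D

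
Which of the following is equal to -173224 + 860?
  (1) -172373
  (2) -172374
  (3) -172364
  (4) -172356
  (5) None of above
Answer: 3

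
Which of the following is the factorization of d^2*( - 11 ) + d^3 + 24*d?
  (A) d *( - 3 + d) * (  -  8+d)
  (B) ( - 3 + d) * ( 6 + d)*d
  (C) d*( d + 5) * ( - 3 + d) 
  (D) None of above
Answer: A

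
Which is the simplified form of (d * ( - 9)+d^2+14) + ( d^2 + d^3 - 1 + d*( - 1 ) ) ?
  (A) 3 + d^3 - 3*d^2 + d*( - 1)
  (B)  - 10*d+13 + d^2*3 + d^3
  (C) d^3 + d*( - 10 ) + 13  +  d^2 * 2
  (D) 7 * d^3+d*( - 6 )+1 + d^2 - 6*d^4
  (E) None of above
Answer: C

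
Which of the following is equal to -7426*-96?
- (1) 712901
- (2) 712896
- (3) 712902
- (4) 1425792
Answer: 2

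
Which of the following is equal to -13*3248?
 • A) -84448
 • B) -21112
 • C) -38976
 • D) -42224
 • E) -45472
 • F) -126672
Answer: D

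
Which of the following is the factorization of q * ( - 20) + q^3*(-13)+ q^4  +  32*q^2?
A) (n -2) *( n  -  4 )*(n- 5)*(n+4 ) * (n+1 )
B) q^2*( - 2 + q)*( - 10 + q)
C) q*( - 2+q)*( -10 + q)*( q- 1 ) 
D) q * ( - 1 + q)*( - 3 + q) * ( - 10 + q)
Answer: C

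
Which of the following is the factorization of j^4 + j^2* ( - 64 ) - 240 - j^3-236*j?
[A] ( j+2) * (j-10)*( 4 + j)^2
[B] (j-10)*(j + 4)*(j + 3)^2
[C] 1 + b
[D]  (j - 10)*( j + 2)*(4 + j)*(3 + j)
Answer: D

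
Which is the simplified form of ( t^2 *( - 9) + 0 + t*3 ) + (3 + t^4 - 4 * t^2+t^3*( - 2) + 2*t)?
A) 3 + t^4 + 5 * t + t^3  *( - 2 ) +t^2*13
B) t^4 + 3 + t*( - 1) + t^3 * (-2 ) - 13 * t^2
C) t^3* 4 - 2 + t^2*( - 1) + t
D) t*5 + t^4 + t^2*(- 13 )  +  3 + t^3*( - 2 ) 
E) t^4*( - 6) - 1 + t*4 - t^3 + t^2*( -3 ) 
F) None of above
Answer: D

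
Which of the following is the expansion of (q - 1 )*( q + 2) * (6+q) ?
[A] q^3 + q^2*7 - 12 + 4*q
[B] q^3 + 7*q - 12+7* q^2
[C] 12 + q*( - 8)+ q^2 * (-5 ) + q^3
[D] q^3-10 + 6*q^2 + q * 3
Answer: A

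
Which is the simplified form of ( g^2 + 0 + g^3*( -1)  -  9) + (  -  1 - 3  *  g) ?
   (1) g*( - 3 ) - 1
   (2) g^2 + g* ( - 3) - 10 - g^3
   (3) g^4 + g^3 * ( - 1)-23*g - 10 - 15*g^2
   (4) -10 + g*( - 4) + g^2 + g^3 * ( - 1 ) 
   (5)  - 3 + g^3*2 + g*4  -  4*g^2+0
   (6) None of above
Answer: 2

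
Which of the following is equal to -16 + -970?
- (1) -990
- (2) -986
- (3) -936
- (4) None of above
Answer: 2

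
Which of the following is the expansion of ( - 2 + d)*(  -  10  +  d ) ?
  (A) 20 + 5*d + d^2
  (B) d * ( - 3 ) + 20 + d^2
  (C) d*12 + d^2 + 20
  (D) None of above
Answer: D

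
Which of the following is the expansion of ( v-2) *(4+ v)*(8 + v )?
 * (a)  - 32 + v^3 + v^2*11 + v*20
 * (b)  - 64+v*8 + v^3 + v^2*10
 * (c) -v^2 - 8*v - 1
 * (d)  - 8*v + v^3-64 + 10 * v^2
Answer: b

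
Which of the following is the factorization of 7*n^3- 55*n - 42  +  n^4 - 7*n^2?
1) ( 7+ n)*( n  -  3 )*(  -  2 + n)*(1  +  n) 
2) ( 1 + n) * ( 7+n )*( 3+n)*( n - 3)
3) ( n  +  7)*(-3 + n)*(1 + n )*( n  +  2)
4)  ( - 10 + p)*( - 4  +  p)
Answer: 3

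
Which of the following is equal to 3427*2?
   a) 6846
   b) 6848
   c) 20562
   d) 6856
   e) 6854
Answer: e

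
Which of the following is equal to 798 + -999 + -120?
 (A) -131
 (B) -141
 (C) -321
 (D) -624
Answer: C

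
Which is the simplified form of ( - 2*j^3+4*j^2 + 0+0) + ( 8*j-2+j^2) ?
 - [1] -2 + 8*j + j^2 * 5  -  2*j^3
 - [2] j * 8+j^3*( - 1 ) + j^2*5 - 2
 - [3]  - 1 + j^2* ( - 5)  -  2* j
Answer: 1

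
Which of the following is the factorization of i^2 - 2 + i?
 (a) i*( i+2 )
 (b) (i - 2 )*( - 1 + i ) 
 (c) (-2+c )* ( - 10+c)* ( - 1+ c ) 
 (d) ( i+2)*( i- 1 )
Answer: d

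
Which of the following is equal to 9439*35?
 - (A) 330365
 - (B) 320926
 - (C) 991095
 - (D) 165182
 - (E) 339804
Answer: A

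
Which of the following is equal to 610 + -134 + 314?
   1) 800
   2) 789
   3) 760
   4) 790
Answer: 4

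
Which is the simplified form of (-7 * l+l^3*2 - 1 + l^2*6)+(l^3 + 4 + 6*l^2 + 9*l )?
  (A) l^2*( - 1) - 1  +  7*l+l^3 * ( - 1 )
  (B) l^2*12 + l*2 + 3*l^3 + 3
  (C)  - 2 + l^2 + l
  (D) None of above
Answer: B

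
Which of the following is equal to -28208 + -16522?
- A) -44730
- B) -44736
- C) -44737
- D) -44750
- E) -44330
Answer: A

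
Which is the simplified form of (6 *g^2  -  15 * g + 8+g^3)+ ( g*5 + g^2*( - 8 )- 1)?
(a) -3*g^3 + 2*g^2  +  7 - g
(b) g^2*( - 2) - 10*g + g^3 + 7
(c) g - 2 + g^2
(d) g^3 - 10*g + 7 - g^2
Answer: b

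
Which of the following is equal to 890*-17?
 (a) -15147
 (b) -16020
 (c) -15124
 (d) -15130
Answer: d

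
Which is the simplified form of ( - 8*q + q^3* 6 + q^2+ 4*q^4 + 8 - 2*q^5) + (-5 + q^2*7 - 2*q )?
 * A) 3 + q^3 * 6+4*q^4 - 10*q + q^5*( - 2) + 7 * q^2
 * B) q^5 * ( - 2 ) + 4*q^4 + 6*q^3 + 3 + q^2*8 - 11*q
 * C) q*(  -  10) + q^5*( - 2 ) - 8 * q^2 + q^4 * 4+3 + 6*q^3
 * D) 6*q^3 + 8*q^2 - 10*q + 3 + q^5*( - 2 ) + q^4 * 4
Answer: D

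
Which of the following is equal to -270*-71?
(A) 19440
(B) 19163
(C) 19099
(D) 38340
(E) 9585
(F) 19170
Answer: F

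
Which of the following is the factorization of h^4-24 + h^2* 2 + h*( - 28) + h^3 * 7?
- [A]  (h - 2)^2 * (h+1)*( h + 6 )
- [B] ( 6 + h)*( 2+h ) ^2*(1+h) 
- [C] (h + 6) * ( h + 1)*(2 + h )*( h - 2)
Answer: C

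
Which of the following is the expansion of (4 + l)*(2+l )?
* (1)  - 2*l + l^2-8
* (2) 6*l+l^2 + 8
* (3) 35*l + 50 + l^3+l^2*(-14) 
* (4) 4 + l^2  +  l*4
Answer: 2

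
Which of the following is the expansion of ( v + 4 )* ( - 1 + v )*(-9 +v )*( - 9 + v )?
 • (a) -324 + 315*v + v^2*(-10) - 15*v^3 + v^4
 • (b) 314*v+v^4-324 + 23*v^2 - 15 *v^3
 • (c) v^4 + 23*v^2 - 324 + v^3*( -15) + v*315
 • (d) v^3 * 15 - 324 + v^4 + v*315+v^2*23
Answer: c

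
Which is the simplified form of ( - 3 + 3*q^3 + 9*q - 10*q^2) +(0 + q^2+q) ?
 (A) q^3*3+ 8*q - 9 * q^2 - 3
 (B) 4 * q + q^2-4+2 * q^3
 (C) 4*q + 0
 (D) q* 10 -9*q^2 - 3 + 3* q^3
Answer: D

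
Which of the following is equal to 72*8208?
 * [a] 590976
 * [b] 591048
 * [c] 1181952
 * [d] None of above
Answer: a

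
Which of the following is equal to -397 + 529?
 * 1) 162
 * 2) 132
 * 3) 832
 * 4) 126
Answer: 2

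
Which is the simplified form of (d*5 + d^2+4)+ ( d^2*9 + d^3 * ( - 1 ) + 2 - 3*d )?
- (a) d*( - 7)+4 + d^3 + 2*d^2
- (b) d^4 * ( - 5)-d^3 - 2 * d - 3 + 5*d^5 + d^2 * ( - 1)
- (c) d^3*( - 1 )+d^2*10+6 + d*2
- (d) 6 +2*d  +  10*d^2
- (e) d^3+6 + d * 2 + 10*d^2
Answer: c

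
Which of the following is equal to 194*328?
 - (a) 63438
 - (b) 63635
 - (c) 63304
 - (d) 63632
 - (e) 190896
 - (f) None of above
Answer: d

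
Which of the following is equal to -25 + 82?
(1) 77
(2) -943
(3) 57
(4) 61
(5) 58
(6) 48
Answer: 3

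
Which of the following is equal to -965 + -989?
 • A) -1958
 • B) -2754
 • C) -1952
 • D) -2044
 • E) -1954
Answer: E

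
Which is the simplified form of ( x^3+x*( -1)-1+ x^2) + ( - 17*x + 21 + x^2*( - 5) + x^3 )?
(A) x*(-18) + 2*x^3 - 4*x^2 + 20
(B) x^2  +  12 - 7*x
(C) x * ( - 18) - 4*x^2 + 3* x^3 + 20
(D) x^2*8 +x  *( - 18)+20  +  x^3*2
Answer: A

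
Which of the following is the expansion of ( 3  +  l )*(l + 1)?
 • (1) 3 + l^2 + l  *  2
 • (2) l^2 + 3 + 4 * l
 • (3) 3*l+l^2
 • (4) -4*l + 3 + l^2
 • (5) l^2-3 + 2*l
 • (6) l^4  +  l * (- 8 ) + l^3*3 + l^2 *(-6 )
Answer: 2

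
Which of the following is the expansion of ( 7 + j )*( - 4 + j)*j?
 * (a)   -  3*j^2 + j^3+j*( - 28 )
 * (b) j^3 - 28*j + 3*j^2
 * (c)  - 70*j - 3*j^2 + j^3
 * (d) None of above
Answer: b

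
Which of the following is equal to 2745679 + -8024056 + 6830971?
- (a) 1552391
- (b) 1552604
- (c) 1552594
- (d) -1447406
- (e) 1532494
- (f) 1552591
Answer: c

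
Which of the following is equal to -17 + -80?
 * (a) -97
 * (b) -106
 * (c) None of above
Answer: a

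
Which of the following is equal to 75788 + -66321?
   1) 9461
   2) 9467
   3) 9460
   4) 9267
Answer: 2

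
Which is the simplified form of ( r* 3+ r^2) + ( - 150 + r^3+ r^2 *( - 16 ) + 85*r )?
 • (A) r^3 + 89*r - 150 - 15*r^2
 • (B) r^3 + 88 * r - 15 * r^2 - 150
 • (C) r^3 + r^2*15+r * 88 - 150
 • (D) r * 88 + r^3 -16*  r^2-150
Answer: B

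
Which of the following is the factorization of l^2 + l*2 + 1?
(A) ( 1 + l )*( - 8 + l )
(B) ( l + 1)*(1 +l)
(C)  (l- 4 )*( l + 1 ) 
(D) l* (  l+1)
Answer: B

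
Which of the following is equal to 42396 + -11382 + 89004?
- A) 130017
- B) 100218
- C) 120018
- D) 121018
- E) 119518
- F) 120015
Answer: C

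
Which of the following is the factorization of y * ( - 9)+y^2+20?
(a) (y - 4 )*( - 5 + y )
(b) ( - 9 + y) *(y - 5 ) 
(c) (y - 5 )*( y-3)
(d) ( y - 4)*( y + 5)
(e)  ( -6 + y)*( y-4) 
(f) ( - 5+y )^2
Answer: a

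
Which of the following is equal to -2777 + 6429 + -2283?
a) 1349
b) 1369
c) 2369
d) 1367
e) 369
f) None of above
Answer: b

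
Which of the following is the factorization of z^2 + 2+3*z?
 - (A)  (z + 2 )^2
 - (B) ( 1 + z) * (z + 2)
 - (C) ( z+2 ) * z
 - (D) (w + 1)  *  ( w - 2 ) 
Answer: B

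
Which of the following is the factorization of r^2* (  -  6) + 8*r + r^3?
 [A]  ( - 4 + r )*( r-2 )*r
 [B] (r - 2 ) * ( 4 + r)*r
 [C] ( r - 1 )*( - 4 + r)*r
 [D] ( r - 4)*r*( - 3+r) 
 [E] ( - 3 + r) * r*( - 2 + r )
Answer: A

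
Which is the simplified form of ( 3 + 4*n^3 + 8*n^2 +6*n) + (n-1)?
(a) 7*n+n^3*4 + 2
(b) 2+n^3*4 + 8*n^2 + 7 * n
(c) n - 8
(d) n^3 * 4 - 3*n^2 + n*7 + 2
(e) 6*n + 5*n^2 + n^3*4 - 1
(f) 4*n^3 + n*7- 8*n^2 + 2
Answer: b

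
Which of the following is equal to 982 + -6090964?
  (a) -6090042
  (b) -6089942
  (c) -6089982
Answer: c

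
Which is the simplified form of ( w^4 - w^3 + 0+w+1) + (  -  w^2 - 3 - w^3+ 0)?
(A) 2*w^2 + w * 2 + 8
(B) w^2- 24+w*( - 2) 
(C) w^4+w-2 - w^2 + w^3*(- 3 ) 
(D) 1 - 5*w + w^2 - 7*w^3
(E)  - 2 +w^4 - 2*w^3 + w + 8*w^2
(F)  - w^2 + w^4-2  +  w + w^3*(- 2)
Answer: F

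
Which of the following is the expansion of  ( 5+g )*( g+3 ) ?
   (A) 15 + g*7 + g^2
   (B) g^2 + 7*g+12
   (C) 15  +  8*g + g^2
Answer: C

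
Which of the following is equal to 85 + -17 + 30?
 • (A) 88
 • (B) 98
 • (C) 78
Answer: B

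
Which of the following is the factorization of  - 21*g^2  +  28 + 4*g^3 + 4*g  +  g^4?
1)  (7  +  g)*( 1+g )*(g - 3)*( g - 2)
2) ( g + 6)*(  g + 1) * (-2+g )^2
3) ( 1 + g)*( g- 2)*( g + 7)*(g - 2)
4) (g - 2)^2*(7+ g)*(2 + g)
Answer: 3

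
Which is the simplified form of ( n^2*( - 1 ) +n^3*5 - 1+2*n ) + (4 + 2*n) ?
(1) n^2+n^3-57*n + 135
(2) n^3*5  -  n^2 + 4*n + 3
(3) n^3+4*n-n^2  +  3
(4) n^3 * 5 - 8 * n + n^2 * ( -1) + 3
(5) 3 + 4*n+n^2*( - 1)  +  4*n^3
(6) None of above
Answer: 2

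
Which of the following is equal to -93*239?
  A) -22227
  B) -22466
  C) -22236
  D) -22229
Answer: A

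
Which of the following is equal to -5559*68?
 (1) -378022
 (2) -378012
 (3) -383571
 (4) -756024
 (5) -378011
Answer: 2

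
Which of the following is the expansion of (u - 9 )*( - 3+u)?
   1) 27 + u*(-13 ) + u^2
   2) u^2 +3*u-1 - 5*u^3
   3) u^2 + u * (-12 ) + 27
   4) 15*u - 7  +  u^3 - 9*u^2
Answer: 3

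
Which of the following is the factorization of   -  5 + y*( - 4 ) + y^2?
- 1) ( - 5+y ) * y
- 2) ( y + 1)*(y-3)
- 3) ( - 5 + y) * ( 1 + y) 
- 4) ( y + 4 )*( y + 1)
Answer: 3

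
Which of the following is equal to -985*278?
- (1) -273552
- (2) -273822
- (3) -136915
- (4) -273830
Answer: 4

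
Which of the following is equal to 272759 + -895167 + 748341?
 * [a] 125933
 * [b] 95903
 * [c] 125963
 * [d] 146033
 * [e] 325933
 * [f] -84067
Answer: a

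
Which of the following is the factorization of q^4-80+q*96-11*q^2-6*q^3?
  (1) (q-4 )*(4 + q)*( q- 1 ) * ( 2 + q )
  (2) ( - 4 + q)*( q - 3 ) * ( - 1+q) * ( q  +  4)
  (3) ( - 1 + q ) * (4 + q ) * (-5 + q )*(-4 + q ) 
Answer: 3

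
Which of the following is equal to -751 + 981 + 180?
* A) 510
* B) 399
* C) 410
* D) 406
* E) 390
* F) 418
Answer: C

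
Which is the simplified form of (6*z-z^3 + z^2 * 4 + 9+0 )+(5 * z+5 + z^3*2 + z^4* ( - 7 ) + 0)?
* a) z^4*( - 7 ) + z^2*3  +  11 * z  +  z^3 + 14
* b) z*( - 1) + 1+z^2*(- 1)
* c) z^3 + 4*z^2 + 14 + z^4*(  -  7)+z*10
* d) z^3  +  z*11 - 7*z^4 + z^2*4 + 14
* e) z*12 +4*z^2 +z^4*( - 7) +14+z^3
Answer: d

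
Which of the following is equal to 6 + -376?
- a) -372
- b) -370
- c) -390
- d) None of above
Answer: b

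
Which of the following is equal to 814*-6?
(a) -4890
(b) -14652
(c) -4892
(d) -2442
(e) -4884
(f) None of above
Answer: e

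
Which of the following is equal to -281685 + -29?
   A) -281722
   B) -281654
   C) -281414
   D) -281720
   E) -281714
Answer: E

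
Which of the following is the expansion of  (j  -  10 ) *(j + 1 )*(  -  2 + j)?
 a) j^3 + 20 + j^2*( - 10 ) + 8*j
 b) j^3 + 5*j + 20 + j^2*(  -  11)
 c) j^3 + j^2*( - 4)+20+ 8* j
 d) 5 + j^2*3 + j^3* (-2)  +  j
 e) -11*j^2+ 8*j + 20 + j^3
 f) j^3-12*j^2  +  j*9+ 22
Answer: e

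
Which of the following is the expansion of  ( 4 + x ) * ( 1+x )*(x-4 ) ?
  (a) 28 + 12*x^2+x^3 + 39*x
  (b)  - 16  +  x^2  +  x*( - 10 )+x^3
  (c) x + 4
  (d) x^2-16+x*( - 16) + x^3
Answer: d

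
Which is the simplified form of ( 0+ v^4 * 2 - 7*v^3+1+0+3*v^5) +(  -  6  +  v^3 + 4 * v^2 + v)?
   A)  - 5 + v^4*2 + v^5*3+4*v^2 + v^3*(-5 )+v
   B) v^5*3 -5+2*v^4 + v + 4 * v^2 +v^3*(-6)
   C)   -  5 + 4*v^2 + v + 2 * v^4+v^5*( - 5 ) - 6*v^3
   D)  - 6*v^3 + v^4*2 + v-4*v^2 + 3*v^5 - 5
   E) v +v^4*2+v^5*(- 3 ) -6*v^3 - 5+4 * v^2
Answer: B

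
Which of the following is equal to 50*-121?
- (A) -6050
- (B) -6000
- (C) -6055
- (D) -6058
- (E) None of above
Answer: A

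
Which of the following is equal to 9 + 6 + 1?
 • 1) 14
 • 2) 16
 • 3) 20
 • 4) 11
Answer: 2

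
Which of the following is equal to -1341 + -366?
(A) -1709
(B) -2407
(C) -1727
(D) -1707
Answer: D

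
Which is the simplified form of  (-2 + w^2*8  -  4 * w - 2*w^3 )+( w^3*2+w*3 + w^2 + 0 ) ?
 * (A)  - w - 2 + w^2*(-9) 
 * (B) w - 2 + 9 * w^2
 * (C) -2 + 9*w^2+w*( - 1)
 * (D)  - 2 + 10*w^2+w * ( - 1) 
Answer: C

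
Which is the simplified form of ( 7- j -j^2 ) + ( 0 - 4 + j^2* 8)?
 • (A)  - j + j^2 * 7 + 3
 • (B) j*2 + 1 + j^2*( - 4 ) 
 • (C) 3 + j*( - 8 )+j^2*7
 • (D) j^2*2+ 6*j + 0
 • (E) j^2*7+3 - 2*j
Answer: A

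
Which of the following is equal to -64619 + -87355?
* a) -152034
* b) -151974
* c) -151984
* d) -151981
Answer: b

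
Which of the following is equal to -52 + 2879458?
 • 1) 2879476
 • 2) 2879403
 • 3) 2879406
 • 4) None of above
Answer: 3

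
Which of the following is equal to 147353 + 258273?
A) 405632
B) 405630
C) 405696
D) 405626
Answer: D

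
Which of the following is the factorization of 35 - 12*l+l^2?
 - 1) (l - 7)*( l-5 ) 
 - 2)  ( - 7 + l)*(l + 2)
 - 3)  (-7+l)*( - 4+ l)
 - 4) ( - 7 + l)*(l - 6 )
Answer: 1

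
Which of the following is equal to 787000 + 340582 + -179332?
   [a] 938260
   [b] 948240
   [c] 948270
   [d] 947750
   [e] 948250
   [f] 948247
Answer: e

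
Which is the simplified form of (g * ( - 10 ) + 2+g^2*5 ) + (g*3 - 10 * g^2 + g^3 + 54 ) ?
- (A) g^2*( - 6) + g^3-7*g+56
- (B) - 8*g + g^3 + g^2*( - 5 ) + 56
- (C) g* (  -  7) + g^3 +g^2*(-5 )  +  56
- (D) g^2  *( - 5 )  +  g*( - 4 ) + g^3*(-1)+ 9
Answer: C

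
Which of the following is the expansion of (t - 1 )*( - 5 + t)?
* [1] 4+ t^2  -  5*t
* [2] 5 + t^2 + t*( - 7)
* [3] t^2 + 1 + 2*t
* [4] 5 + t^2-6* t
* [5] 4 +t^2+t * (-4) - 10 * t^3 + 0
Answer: 4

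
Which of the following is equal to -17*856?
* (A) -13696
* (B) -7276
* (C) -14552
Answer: C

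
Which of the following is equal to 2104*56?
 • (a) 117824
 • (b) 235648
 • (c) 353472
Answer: a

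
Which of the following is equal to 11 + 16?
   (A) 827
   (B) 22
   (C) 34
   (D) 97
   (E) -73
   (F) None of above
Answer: F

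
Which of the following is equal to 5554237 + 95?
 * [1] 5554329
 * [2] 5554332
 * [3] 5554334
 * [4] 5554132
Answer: 2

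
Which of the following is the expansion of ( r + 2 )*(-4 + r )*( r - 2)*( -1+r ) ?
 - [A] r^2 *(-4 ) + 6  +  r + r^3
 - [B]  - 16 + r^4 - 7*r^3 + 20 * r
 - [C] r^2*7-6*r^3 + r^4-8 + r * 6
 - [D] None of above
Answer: D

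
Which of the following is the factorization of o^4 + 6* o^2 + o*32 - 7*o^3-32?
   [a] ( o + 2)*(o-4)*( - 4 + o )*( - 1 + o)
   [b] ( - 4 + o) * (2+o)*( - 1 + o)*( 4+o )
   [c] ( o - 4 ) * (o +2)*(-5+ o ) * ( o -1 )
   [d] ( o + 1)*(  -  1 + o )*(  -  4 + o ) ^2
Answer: a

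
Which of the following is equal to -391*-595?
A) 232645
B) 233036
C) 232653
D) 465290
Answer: A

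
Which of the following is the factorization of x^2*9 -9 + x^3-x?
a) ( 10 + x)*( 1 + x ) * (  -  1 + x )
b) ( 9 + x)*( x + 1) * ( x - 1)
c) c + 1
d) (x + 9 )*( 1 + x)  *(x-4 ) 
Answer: b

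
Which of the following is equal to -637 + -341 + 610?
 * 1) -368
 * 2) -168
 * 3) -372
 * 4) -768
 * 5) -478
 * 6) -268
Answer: 1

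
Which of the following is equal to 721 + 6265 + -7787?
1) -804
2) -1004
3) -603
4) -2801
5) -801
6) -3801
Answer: 5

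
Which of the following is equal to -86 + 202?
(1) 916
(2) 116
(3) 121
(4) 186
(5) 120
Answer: 2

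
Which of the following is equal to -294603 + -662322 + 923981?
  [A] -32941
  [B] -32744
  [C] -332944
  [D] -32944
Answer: D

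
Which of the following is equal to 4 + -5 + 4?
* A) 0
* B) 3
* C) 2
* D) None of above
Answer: B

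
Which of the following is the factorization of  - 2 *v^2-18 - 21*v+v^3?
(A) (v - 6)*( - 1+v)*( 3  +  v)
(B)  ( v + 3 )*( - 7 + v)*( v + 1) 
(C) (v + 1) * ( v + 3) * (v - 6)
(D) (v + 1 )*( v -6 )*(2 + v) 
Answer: C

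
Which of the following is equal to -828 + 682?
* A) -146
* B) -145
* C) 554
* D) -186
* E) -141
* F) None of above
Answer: A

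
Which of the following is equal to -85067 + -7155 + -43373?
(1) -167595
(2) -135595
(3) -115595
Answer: 2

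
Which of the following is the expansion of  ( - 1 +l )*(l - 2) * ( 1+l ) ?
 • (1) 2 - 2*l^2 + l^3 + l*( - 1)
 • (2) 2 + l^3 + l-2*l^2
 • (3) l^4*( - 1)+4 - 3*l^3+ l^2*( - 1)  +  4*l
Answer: 1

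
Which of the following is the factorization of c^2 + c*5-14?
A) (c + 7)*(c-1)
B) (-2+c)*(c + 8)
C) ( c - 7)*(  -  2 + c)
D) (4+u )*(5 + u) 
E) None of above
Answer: E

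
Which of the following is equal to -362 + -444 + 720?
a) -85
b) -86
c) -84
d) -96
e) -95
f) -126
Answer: b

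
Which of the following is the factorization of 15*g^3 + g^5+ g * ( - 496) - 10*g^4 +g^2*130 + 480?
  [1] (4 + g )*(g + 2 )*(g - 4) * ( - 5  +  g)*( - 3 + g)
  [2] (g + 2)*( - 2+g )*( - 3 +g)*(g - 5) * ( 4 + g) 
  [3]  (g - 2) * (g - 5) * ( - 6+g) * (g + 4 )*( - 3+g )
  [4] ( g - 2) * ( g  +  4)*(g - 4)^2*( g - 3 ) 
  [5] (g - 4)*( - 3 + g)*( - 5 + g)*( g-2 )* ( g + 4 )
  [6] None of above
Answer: 5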